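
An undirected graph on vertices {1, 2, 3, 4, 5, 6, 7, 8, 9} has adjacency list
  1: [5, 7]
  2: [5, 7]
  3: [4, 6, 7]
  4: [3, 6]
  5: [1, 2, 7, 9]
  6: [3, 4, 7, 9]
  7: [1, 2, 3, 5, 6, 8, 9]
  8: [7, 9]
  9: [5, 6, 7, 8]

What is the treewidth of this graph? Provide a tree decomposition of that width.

Every bag has size at most 3, so the width is 3 − 1 = 2 and tw(G) ≤ 2. Conversely, {3, 4, 6} is a clique of size 3, and the vertices of any clique must share a bag in every tree decomposition; so some bag has ≥ 3 vertices and tw(G) ≥ 2. Therefore the treewidth is 2.

Treewidth 2.
One such decomposition:
Bags: B1 = {3, 6, 7}  B2 = {6, 7, 9}  B3 = {5, 7, 9}  B4 = {7, 8, 9}  B5 = {1, 5, 7}  B6 = {2, 5, 7}  B7 = {3, 4, 6}
Tree: B1–B2, B2–B3, B2–B4, B3–B5, B5–B6, B1–B7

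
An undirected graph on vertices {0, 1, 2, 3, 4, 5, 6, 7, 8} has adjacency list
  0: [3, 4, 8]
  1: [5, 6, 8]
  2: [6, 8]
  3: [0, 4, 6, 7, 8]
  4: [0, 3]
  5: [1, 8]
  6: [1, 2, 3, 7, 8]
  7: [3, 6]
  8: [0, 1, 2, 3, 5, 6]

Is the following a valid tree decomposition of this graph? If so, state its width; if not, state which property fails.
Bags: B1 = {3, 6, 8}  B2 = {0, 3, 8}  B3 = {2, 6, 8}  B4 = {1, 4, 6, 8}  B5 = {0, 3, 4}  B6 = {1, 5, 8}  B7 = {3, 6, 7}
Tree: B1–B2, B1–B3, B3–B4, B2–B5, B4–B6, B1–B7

A tree decomposition must satisfy three properties: every vertex lies in some bag; for every edge, both endpoints lie together in some bag; and for every vertex, the bags containing it form a connected subtree. Here bags containing vertex 4 are not connected in the tree, so the decomposition is invalid.

No — bags containing vertex 4 are not connected in the tree.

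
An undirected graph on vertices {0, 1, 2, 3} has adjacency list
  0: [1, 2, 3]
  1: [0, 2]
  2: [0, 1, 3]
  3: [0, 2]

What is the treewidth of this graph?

A width-2 tree decomposition is:
Bags: B1 = {0, 2, 3}  B2 = {0, 1, 2}
Tree: B1–B2
Every bag has size at most 3, so the width is 3 − 1 = 2 and tw(G) ≤ 2. On the other hand G contains the 3-clique {0, 1, 2}. A clique must lie in a single bag of any decomposition, so no decomposition can have width below 2. Hence tw(G) = 2 exactly.

2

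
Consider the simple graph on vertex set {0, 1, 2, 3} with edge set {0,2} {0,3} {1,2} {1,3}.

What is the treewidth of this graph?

A width-2 tree decomposition is:
Bags: B1 = {0, 1, 2}  B2 = {0, 1, 3}
Tree: B1–B2
Each bag holds 3 vertices, so the decomposition has width 2, which upper-bounds the treewidth. The edges 0–2–1–3–0 form a cycle, so G is not a tree and its treewidth is at least 2. Hence tw(G) = 2 exactly.

2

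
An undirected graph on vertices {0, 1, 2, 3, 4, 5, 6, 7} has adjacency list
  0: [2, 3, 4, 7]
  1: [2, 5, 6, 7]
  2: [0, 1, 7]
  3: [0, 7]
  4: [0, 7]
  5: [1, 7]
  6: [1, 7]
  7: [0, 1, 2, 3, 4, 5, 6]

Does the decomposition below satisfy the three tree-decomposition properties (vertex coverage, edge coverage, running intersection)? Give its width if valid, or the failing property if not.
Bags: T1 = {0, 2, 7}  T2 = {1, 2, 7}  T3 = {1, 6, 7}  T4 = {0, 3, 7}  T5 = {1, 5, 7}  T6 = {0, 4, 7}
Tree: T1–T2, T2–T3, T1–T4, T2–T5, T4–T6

Vertex coverage: the bags together contain {0, 1, 2, 3, 4, 5, 6, 7}, the full vertex set. Edge coverage: each edge of G has both endpoints in at least one bag. Running intersection: for every vertex, the bags containing it form a connected subtree. All three properties hold, so this is a valid tree decomposition of width max|bag| − 1 = 2, and hence tw(G) ≤ 2.

Yes; width 2.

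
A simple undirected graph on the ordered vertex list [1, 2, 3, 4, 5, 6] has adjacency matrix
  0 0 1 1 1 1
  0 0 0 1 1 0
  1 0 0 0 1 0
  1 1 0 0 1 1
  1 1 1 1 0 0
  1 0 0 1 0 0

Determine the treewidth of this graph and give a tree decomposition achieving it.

Treewidth 2.
One optimal decomposition is:
Bags: B1 = {1, 3, 5}  B2 = {1, 4, 5}  B3 = {2, 4, 5}  B4 = {1, 4, 6}
Tree: B1–B2, B2–B3, B2–B4

Each bag holds 3 vertices, so the decomposition has width 2, which upper-bounds the treewidth. For the lower bound, the 3 vertices {1, 3, 5} are pairwise adjacent, and any tree decomposition puts a clique entirely inside one bag — forcing width ≥ 2. The upper and lower bounds meet at 2, so that is the treewidth.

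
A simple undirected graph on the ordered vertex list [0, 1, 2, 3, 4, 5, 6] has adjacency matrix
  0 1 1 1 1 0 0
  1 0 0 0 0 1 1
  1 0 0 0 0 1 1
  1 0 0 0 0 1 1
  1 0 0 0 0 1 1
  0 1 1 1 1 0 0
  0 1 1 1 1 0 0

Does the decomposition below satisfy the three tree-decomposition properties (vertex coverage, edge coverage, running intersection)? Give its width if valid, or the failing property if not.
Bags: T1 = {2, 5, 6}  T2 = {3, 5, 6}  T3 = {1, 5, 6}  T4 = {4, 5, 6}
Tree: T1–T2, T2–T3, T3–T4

A tree decomposition must satisfy three properties: every vertex lies in some bag; for every edge, both endpoints lie together in some bag; and for every vertex, the bags containing it form a connected subtree. Here vertex 0 appears in no bag, so the decomposition is invalid.

No — vertex 0 appears in no bag.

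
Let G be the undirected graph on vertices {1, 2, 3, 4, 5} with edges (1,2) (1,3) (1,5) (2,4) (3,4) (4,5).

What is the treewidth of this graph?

2

A width-2 tree decomposition is:
Bags: B1 = {1, 3, 4}  B2 = {1, 2, 4}  B3 = {1, 4, 5}
Tree: B1–B2, B2–B3
Every bag has size at most 3, so the width is 3 − 1 = 2 and tw(G) ≤ 2. For the lower bound, G contains the cycle 4–3–1–2–4, so G is not a forest; only forests have treewidth ≤ 1, hence tw(G) ≥ 2. Therefore the treewidth is 2.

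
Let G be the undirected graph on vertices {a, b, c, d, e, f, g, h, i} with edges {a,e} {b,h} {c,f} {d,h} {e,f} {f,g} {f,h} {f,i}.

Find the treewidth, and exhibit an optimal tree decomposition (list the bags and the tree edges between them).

The largest bag has 2 vertices, giving width 1; this decomposition certifies tw(G) ≤ 1. Since G has at least one edge (e.g. h–f), it is not an edgeless graph, so tw(G) ≥ 1. Combining the bounds, tw(G) = 1.

Treewidth 1.
One such decomposition:
Bags: B1 = {f, h}  B2 = {f, g}  B3 = {e, f}  B4 = {a, e}  B5 = {d, h}  B6 = {b, h}  B7 = {f, i}  B8 = {c, f}
Tree: B1–B2, B2–B3, B3–B4, B1–B5, B5–B6, B1–B7, B7–B8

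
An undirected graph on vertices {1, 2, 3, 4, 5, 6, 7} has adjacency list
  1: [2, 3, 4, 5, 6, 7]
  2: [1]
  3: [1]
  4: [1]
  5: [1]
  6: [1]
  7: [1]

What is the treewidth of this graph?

1

A width-1 tree decomposition is:
Bags: B1 = {1, 5}  B2 = {1, 7}  B3 = {1, 3}  B4 = {1, 4}  B5 = {1, 2}  B6 = {1, 6}
Tree: B1–B2, B2–B3, B3–B4, B4–B5, B5–B6
The largest bag has 2 vertices, giving width 1; this decomposition certifies tw(G) ≤ 1. Any graph with an edge has treewidth ≥ 1, and G has the edge 1–5. Hence tw(G) = 1 exactly.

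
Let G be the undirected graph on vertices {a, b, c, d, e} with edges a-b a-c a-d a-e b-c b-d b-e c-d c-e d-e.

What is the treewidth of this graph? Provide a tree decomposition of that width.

A single bag containing all 5 vertices is trivially a valid decomposition of width 4. For the lower bound, the 5 vertices {a, b, c, d, e} are pairwise adjacent, and any tree decomposition puts a clique entirely inside one bag — forcing width ≥ 4. Therefore the treewidth is 4.

Treewidth 4.
One such decomposition:
Bags: B1 = {a, b, c, d, e}
Tree: (single bag)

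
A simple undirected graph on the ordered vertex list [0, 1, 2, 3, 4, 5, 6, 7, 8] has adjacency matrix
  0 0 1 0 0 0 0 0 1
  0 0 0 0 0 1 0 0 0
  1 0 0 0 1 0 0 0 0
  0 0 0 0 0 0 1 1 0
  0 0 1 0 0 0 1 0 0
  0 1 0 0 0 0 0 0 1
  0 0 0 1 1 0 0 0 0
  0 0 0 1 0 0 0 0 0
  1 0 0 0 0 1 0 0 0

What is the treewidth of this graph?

1

A width-1 tree decomposition is:
Bags: B1 = {1, 5}  B2 = {5, 8}  B3 = {0, 8}  B4 = {0, 2}  B5 = {2, 4}  B6 = {4, 6}  B7 = {3, 6}  B8 = {3, 7}
Tree: B1–B2, B2–B3, B3–B4, B4–B5, B5–B6, B6–B7, B7–B8
The largest bag has 2 vertices, giving width 1; this decomposition certifies tw(G) ≤ 1. Any graph with an edge has treewidth ≥ 1, and G has the edge 1–5. Hence tw(G) = 1 exactly.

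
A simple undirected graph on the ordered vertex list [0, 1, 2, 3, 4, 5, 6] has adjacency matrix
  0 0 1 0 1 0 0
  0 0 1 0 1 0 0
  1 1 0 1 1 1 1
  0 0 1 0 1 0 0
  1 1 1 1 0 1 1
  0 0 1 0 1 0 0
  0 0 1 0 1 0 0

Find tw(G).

2

A width-2 tree decomposition is:
Bags: B1 = {2, 4, 5}  B2 = {0, 2, 4}  B3 = {1, 2, 4}  B4 = {2, 3, 4}  B5 = {2, 4, 6}
Tree: B1–B2, B2–B3, B2–B4, B2–B5
Every bag has size at most 3, so the width is 3 − 1 = 2 and tw(G) ≤ 2. For the lower bound, the 3 vertices {0, 2, 4} are pairwise adjacent, and any tree decomposition puts a clique entirely inside one bag — forcing width ≥ 2. Therefore the treewidth is 2.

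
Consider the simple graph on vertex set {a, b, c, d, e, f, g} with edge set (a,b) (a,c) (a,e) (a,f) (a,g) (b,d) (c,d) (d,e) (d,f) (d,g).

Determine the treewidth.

A width-2 tree decomposition is:
Bags: B1 = {a, b, d}  B2 = {a, c, d}  B3 = {a, d, f}  B4 = {a, d, e}  B5 = {a, d, g}
Tree: B1–B2, B2–B3, B3–B4, B4–B5
The largest bag has 3 vertices, giving width 2; this decomposition certifies tw(G) ≤ 2. For the lower bound, G contains the cycle d–b–a–c–d, so G is not a forest; only forests have treewidth ≤ 1, hence tw(G) ≥ 2. Combining the bounds, tw(G) = 2.

2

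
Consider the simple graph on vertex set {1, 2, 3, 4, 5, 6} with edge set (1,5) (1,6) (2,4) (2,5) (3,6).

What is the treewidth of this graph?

1

A width-1 tree decomposition is:
Bags: B1 = {2, 4}  B2 = {2, 5}  B3 = {1, 5}  B4 = {1, 6}  B5 = {3, 6}
Tree: B1–B2, B2–B3, B3–B4, B4–B5
The largest bag has 2 vertices, giving width 1; this decomposition certifies tw(G) ≤ 1. Since G has at least one edge (e.g. 4–2), it is not an edgeless graph, so tw(G) ≥ 1. The upper and lower bounds meet at 1, so that is the treewidth.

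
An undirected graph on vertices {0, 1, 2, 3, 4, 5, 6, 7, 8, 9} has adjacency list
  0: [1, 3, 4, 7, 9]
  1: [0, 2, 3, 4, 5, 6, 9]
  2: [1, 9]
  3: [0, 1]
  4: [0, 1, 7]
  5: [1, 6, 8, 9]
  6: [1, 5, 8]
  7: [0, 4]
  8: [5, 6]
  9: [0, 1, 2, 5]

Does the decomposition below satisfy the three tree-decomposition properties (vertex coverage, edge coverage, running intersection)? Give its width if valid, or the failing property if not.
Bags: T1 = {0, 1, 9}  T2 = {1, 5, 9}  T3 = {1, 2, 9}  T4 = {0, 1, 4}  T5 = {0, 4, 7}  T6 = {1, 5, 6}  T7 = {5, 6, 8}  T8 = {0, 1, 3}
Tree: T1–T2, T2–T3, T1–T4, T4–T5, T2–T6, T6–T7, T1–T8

Yes; width 2.

Vertex coverage: the bags together contain {0, 1, 2, 3, 4, 5, 6, 7, 8, 9}, the full vertex set. Edge coverage: each edge of G has both endpoints in at least one bag. Running intersection: for every vertex, the bags containing it form a connected subtree. All three properties hold, so this is a valid tree decomposition of width max|bag| − 1 = 2, and hence tw(G) ≤ 2.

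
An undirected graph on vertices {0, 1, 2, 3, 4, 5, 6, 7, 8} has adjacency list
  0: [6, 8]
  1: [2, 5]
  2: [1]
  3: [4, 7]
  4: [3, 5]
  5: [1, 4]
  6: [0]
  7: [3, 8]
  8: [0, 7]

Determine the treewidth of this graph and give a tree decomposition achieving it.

Treewidth 1.
Bags: B1 = {1, 2}  B2 = {1, 5}  B3 = {4, 5}  B4 = {3, 4}  B5 = {3, 7}  B6 = {7, 8}  B7 = {0, 8}  B8 = {0, 6}
Tree: B1–B2, B2–B3, B3–B4, B4–B5, B5–B6, B6–B7, B7–B8

Each bag holds 2 vertices, so the decomposition has width 1, which upper-bounds the treewidth. G has an edge, so its treewidth is at least 1. The upper and lower bounds meet at 1, so that is the treewidth.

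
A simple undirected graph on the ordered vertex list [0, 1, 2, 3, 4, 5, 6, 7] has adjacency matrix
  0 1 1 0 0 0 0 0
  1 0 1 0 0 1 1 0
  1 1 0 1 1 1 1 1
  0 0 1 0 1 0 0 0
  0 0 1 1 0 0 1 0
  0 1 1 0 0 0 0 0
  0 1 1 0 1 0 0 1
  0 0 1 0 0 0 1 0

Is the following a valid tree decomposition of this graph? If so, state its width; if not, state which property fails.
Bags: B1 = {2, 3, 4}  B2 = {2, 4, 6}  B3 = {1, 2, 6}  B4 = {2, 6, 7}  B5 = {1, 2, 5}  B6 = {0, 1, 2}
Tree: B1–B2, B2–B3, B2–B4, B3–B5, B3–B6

Vertex coverage: the bags together contain {0, 1, 2, 3, 4, 5, 6, 7}, the full vertex set. Edge coverage: each edge of G has both endpoints in at least one bag. Running intersection: for every vertex, the bags containing it form a connected subtree. All three properties hold, so this is a valid tree decomposition of width max|bag| − 1 = 2, and hence tw(G) ≤ 2.

Yes; width 2.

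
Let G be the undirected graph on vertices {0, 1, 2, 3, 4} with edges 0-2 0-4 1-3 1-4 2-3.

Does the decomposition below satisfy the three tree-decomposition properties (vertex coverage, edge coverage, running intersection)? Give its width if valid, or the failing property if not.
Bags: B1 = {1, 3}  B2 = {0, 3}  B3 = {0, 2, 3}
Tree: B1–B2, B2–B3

A tree decomposition must satisfy three properties: every vertex lies in some bag; for every edge, both endpoints lie together in some bag; and for every vertex, the bags containing it form a connected subtree. Here vertex 4 appears in no bag, so the decomposition is invalid.

No — vertex 4 appears in no bag.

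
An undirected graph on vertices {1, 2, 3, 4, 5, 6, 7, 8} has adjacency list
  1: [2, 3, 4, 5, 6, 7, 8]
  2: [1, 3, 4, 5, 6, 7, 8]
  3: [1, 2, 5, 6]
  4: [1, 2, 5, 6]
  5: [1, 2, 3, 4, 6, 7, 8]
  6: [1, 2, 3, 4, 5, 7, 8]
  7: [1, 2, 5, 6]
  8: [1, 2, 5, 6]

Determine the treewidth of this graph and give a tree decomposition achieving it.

Treewidth 4.
One optimal decomposition is:
Bags: B1 = {1, 2, 3, 5, 6}  B2 = {1, 2, 5, 6, 7}  B3 = {1, 2, 5, 6, 8}  B4 = {1, 2, 4, 5, 6}
Tree: B1–B2, B2–B3, B2–B4

Every bag has size at most 5, so the width is 5 − 1 = 4 and tw(G) ≤ 4. For the lower bound, the 5 vertices {1, 2, 5, 6, 8} are pairwise adjacent, and any tree decomposition puts a clique entirely inside one bag — forcing width ≥ 4. The upper and lower bounds meet at 4, so that is the treewidth.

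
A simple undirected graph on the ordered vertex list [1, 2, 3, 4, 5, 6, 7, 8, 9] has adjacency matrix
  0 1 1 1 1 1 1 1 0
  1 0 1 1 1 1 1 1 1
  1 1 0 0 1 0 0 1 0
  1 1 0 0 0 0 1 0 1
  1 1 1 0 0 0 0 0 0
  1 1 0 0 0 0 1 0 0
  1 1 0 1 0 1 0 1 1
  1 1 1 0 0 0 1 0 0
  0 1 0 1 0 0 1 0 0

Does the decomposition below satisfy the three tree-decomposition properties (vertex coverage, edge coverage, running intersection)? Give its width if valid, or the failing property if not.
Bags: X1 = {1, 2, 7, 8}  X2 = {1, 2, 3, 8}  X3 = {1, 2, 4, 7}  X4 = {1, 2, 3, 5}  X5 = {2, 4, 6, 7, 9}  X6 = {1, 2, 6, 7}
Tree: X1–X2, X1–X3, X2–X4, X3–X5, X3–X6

A tree decomposition must satisfy three properties: every vertex lies in some bag; for every edge, both endpoints lie together in some bag; and for every vertex, the bags containing it form a connected subtree. Here bags containing vertex 6 are not connected in the tree, so the decomposition is invalid.

No — bags containing vertex 6 are not connected in the tree.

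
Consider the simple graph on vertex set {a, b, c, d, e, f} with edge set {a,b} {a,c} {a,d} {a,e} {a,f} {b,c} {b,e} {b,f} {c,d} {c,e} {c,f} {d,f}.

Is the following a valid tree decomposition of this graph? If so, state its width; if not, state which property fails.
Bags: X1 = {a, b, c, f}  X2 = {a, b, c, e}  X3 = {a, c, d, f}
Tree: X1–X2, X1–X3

Checking the three conditions: (i) the bags cover all of {a, b, c, d, e, f}; (ii) for each edge, some bag contains both endpoints; (iii) the bags containing any fixed vertex form a subtree. All hold, so the decomposition is valid with width 4 − 1 = 3.

Yes; width 3.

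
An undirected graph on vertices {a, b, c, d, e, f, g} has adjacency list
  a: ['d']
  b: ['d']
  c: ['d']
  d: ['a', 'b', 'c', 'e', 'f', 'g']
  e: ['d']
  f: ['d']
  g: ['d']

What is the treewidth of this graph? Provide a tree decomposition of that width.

Treewidth 1.
Bags: B1 = {d, f}  B2 = {c, d}  B3 = {d, g}  B4 = {d, e}  B5 = {b, d}  B6 = {a, d}
Tree: B1–B2, B1–B3, B2–B4, B2–B5, B3–B6

Each bag holds 2 vertices, so the decomposition has width 1, which upper-bounds the treewidth. Since G has at least one edge (e.g. f–d), it is not an edgeless graph, so tw(G) ≥ 1. The upper and lower bounds meet at 1, so that is the treewidth.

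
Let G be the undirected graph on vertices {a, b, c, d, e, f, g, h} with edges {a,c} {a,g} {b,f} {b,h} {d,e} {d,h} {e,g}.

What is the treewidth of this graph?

1

A width-1 tree decomposition is:
Bags: B1 = {a, c}  B2 = {a, g}  B3 = {e, g}  B4 = {d, e}  B5 = {d, h}  B6 = {b, h}  B7 = {b, f}
Tree: B1–B2, B2–B3, B3–B4, B4–B5, B5–B6, B6–B7
Every bag has size at most 2, so the width is 2 − 1 = 1 and tw(G) ≤ 1. Any graph with an edge has treewidth ≥ 1, and G has the edge c–a. The upper and lower bounds meet at 1, so that is the treewidth.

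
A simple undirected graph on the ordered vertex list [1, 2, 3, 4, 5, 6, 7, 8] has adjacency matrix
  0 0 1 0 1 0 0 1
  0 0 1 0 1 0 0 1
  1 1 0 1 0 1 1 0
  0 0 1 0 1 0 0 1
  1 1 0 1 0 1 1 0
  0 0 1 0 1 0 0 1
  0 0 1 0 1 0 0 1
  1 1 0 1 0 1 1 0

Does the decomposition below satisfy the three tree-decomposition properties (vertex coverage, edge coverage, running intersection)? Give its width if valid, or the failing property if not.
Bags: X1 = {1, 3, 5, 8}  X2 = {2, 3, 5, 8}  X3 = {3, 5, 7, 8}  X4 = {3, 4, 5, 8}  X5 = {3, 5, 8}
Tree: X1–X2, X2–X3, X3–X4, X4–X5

A tree decomposition must satisfy three properties: every vertex lies in some bag; for every edge, both endpoints lie together in some bag; and for every vertex, the bags containing it form a connected subtree. Here vertex 6 appears in no bag, so the decomposition is invalid.

No — vertex 6 appears in no bag.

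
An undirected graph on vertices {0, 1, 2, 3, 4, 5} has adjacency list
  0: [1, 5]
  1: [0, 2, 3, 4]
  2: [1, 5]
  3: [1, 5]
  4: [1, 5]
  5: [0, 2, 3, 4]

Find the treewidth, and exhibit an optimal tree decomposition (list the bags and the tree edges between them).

Treewidth 2.
Bags: B1 = {0, 1, 5}  B2 = {1, 3, 5}  B3 = {1, 2, 5}  B4 = {1, 4, 5}
Tree: B1–B2, B2–B3, B3–B4

Every bag has size at most 3, so the width is 3 − 1 = 2 and tw(G) ≤ 2. Since 5–0–1–3–5 is a cycle in G, G is not acyclic. Forests are exactly the graphs of treewidth ≤ 1, so tw(G) ≥ 2. Combining the bounds, tw(G) = 2.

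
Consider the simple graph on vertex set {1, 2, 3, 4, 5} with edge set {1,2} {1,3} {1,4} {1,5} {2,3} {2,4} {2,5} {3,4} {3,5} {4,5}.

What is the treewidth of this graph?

4

A width-4 tree decomposition is:
Bags: B1 = {1, 2, 3, 4, 5}
Tree: (single bag)
A single bag containing all 5 vertices is trivially a valid decomposition of width 4. For the lower bound, the 5 vertices {1, 2, 3, 4, 5} are pairwise adjacent, and any tree decomposition puts a clique entirely inside one bag — forcing width ≥ 4. The upper and lower bounds meet at 4, so that is the treewidth.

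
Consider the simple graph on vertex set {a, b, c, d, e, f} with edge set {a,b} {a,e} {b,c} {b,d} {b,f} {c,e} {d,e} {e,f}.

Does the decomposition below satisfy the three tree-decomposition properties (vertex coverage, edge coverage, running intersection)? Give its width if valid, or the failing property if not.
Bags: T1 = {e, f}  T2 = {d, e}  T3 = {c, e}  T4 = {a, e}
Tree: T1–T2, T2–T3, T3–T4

No — vertex b appears in no bag.

A tree decomposition must satisfy three properties: every vertex lies in some bag; for every edge, both endpoints lie together in some bag; and for every vertex, the bags containing it form a connected subtree. Here vertex b appears in no bag, so the decomposition is invalid.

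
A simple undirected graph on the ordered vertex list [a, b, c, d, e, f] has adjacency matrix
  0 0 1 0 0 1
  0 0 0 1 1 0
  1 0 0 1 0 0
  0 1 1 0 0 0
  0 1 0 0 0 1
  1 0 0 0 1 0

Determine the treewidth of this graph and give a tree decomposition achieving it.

The largest bag has 3 vertices, giving width 2; this decomposition certifies tw(G) ≤ 2. Since d–c–a–f–e–b–d is a cycle in G, G is not acyclic. Forests are exactly the graphs of treewidth ≤ 1, so tw(G) ≥ 2. Hence tw(G) = 2 exactly.

Treewidth 2.
One such decomposition:
Bags: B1 = {a, c, d}  B2 = {a, d, f}  B3 = {d, e, f}  B4 = {b, d, e}
Tree: B1–B2, B2–B3, B3–B4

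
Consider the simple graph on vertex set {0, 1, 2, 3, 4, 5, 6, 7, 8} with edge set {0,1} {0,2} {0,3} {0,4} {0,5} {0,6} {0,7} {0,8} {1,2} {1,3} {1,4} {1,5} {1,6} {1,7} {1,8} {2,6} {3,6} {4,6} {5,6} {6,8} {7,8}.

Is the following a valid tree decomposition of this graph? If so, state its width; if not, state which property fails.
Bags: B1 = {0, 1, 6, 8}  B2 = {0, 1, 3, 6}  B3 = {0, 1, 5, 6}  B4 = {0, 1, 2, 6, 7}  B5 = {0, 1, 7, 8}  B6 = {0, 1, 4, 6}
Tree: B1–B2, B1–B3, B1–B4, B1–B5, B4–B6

A tree decomposition must satisfy three properties: every vertex lies in some bag; for every edge, both endpoints lie together in some bag; and for every vertex, the bags containing it form a connected subtree. Here bags containing vertex 7 are not connected in the tree, so the decomposition is invalid.

No — bags containing vertex 7 are not connected in the tree.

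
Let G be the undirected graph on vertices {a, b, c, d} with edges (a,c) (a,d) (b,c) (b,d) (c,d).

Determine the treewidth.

2

A width-2 tree decomposition is:
Bags: B1 = {b, c, d}  B2 = {a, c, d}
Tree: B1–B2
The largest bag has 3 vertices, giving width 2; this decomposition certifies tw(G) ≤ 2. Conversely, {a, c, d} is a clique of size 3, and the vertices of any clique must share a bag in every tree decomposition; so some bag has ≥ 3 vertices and tw(G) ≥ 2. The upper and lower bounds meet at 2, so that is the treewidth.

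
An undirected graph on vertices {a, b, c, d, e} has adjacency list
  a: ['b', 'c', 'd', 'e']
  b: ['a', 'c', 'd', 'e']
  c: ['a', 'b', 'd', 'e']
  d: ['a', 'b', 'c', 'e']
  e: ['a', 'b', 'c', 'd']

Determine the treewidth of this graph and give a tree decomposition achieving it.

Treewidth 4.
One such decomposition:
Bags: B1 = {a, b, c, d, e}
Tree: (single bag)

A single bag containing all 5 vertices is trivially a valid decomposition of width 4. For the lower bound, the 5 vertices {a, b, c, d, e} are pairwise adjacent, and any tree decomposition puts a clique entirely inside one bag — forcing width ≥ 4. Therefore the treewidth is 4.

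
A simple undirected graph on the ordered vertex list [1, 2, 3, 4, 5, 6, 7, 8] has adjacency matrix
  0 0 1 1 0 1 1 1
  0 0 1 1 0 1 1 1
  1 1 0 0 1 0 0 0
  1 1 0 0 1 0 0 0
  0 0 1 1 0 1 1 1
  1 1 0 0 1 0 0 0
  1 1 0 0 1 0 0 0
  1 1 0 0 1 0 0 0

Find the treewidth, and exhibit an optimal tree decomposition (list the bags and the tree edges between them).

Treewidth 3.
One optimal decomposition is:
Bags: B1 = {1, 2, 3, 5}  B2 = {1, 2, 5, 8}  B3 = {1, 2, 5, 6}  B4 = {1, 2, 5, 7}  B5 = {1, 2, 4, 5}
Tree: B1–B2, B2–B3, B3–B4, B4–B5

Every bag has size at most 4, so the width is 4 − 1 = 3 and tw(G) ≤ 3. For the lower bound: the 4 vertex sets {2,3}, {1,8}, {5}, {6} are disjoint, each induces a connected subgraph, and every pair is joined by at least one edge of G. Contracting each set to a single vertex therefore yields K_{4} as a minor, and since treewidth is minor-monotone, tw(G) ≥ tw(K_{4}) = 3. Combining the bounds, tw(G) = 3.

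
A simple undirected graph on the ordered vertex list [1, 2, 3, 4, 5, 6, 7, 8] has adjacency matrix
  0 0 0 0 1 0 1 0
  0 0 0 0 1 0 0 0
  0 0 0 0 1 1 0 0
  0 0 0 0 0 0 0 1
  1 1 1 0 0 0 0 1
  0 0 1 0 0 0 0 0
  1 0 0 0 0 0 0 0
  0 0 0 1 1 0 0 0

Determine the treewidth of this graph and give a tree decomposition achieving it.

Each bag holds 2 vertices, so the decomposition has width 1, which upper-bounds the treewidth. Any graph with an edge has treewidth ≥ 1, and G has the edge 8–5. Therefore the treewidth is 1.

Treewidth 1.
One such decomposition:
Bags: B1 = {5, 8}  B2 = {1, 5}  B3 = {2, 5}  B4 = {1, 7}  B5 = {4, 8}  B6 = {3, 5}  B7 = {3, 6}
Tree: B1–B2, B2–B3, B2–B4, B1–B5, B3–B6, B6–B7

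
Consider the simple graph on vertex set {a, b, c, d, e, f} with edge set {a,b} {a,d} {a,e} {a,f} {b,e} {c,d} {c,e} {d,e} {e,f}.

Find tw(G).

A width-2 tree decomposition is:
Bags: B1 = {c, d, e}  B2 = {a, d, e}  B3 = {a, b, e}  B4 = {a, e, f}
Tree: B1–B2, B2–B3, B3–B4
Every bag has size at most 3, so the width is 3 − 1 = 2 and tw(G) ≤ 2. On the other hand G contains the 3-clique {c, d, e}. A clique must lie in a single bag of any decomposition, so no decomposition can have width below 2. The upper and lower bounds meet at 2, so that is the treewidth.

2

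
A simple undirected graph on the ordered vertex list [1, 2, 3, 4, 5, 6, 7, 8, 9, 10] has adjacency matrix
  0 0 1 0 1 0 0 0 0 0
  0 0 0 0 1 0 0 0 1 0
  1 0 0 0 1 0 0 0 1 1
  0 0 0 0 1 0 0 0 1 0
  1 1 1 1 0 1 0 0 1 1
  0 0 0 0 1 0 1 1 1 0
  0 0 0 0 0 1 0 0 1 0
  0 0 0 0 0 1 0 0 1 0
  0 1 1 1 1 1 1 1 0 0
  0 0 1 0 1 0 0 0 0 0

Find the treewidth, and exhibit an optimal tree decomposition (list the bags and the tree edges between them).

Every bag has size at most 3, so the width is 3 − 1 = 2 and tw(G) ≤ 2. On the other hand G contains the 3-clique {6, 8, 9}. A clique must lie in a single bag of any decomposition, so no decomposition can have width below 2. Therefore the treewidth is 2.

Treewidth 2.
One optimal decomposition is:
Bags: B1 = {3, 5, 9}  B2 = {4, 5, 9}  B3 = {2, 5, 9}  B4 = {5, 6, 9}  B5 = {6, 7, 9}  B6 = {1, 3, 5}  B7 = {3, 5, 10}  B8 = {6, 8, 9}
Tree: B1–B2, B2–B3, B2–B4, B4–B5, B1–B6, B1–B7, B5–B8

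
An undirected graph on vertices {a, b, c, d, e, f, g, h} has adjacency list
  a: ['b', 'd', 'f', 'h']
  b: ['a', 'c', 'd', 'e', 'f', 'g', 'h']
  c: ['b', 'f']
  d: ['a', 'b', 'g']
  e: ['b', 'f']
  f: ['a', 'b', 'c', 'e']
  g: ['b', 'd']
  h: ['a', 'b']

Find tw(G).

A width-2 tree decomposition is:
Bags: B1 = {a, b, d}  B2 = {b, d, g}  B3 = {a, b, f}  B4 = {b, c, f}  B5 = {b, e, f}  B6 = {a, b, h}
Tree: B1–B2, B1–B3, B3–B4, B4–B5, B1–B6
The largest bag has 3 vertices, giving width 2; this decomposition certifies tw(G) ≤ 2. For the lower bound, the 3 vertices {b, d, g} are pairwise adjacent, and any tree decomposition puts a clique entirely inside one bag — forcing width ≥ 2. Therefore the treewidth is 2.

2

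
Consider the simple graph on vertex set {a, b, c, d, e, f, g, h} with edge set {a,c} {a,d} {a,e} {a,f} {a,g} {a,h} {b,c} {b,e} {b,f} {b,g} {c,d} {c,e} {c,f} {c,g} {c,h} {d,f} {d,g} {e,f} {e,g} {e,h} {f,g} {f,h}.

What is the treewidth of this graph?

4

A width-4 tree decomposition is:
Bags: B1 = {a, c, d, f, g}  B2 = {a, c, e, f, g}  B3 = {a, c, e, f, h}  B4 = {b, c, e, f, g}
Tree: B1–B2, B2–B3, B2–B4
Every bag has size at most 5, so the width is 5 − 1 = 4 and tw(G) ≤ 4. On the other hand G contains the 5-clique {a, c, d, f, g}. A clique must lie in a single bag of any decomposition, so no decomposition can have width below 4. Combining the bounds, tw(G) = 4.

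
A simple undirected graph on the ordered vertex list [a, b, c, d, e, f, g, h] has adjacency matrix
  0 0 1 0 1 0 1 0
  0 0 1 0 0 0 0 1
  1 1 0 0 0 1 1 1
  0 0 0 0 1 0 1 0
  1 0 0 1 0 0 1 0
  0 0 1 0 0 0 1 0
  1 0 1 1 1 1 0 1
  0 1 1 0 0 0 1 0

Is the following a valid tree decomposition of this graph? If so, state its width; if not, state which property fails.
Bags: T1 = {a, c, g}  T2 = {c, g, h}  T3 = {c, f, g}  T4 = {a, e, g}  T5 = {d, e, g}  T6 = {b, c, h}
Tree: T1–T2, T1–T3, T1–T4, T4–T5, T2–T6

Every vertex of G appears in some bag (union = {a, b, c, d, e, f, g, h}); every edge is covered by a bag; and for each vertex v the set of bags containing v is connected in the bag tree. The decomposition is therefore valid. The largest bag has 3 vertices, so the width is 2.

Yes; width 2.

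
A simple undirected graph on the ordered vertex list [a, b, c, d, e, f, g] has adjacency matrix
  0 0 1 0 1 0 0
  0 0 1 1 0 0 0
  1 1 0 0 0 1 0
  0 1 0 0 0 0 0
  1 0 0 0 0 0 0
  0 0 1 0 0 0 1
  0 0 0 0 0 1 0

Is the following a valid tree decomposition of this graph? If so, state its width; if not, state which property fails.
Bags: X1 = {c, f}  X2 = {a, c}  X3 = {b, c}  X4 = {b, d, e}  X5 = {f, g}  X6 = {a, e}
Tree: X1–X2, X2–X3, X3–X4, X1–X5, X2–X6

No — bags containing vertex e are not connected in the tree.

A tree decomposition must satisfy three properties: every vertex lies in some bag; for every edge, both endpoints lie together in some bag; and for every vertex, the bags containing it form a connected subtree. Here bags containing vertex e are not connected in the tree, so the decomposition is invalid.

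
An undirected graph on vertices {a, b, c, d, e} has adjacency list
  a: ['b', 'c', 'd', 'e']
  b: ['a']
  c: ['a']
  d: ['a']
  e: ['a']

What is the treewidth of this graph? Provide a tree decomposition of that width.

The largest bag has 2 vertices, giving width 1; this decomposition certifies tw(G) ≤ 1. Any graph with an edge has treewidth ≥ 1, and G has the edge d–a. Therefore the treewidth is 1.

Treewidth 1.
One optimal decomposition is:
Bags: B1 = {a, d}  B2 = {a, c}  B3 = {a, b}  B4 = {a, e}
Tree: B1–B2, B2–B3, B1–B4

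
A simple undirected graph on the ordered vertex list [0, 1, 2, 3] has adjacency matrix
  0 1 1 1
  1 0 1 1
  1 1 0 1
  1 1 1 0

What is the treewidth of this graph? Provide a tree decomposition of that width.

Treewidth 3.
One such decomposition:
Bags: B1 = {0, 1, 2, 3}
Tree: (single bag)

A single bag containing all 4 vertices is trivially a valid decomposition of width 3. Conversely, {0, 1, 2, 3} is a clique of size 4, and the vertices of any clique must share a bag in every tree decomposition; so some bag has ≥ 4 vertices and tw(G) ≥ 3. Therefore the treewidth is 3.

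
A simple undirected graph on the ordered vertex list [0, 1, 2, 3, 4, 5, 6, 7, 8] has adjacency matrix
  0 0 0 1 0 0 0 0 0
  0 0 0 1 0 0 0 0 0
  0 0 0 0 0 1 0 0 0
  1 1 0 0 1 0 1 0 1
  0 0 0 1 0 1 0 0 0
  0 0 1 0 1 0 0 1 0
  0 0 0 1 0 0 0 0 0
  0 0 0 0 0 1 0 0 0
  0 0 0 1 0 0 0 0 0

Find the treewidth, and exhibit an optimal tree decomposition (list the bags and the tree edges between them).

Treewidth 1.
Bags: B1 = {3, 4}  B2 = {4, 5}  B3 = {3, 8}  B4 = {1, 3}  B5 = {0, 3}  B6 = {2, 5}  B7 = {5, 7}  B8 = {3, 6}
Tree: B1–B2, B1–B3, B3–B4, B4–B5, B2–B6, B6–B7, B4–B8

Each bag holds 2 vertices, so the decomposition has width 1, which upper-bounds the treewidth. G has an edge, so its treewidth is at least 1. Hence tw(G) = 1 exactly.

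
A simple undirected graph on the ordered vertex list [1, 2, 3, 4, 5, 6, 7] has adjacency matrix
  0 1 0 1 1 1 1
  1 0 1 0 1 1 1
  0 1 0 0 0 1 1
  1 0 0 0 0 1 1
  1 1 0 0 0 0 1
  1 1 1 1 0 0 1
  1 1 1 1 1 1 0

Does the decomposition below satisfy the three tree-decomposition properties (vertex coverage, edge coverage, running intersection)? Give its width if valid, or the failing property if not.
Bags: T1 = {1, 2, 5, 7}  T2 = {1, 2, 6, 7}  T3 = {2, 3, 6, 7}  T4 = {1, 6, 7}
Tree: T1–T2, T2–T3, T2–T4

A tree decomposition must satisfy three properties: every vertex lies in some bag; for every edge, both endpoints lie together in some bag; and for every vertex, the bags containing it form a connected subtree. Here vertex 4 appears in no bag, so the decomposition is invalid.

No — vertex 4 appears in no bag.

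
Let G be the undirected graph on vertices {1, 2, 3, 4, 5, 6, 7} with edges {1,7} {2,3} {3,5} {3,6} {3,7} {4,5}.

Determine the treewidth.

A width-1 tree decomposition is:
Bags: B1 = {3, 6}  B2 = {3, 7}  B3 = {2, 3}  B4 = {3, 5}  B5 = {1, 7}  B6 = {4, 5}
Tree: B1–B2, B1–B3, B1–B4, B2–B5, B4–B6
Every bag has size at most 2, so the width is 2 − 1 = 1 and tw(G) ≤ 1. Any graph with an edge has treewidth ≥ 1, and G has the edge 6–3. The upper and lower bounds meet at 1, so that is the treewidth.

1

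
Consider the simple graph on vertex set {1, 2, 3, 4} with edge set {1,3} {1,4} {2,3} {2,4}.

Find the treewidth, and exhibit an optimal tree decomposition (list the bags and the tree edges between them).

Every bag has size at most 3, so the width is 3 − 1 = 2 and tw(G) ≤ 2. Since 3–1–4–2–3 is a cycle in G, G is not acyclic. Forests are exactly the graphs of treewidth ≤ 1, so tw(G) ≥ 2. Combining the bounds, tw(G) = 2.

Treewidth 2.
One optimal decomposition is:
Bags: B1 = {1, 3, 4}  B2 = {2, 3, 4}
Tree: B1–B2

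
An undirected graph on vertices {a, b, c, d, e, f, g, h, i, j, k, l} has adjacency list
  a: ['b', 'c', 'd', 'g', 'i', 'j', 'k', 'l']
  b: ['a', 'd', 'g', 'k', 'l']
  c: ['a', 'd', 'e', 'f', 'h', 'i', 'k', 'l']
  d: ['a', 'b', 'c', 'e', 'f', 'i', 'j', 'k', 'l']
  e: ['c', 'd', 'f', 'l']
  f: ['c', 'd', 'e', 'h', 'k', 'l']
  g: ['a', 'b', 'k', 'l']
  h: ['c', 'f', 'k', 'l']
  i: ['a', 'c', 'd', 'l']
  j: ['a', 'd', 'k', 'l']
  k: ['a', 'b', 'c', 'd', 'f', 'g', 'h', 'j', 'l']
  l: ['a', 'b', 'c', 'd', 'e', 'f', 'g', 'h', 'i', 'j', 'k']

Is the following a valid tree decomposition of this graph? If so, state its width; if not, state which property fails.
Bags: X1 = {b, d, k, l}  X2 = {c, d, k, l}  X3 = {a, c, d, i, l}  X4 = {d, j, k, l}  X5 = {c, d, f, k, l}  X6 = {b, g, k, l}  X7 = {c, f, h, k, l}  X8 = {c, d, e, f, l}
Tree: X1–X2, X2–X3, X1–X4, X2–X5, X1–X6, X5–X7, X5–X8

A tree decomposition must satisfy three properties: every vertex lies in some bag; for every edge, both endpoints lie together in some bag; and for every vertex, the bags containing it form a connected subtree. Here edge (b,a) lies in no bag, so the decomposition is invalid.

No — edge (b,a) lies in no bag.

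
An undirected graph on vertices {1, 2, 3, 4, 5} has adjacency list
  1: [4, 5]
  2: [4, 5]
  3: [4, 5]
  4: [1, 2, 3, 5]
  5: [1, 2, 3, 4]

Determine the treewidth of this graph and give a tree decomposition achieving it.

Treewidth 2.
Bags: B1 = {1, 4, 5}  B2 = {2, 4, 5}  B3 = {3, 4, 5}
Tree: B1–B2, B2–B3

Every bag has size at most 3, so the width is 3 − 1 = 2 and tw(G) ≤ 2. Conversely, {1, 4, 5} is a clique of size 3, and the vertices of any clique must share a bag in every tree decomposition; so some bag has ≥ 3 vertices and tw(G) ≥ 2. Therefore the treewidth is 2.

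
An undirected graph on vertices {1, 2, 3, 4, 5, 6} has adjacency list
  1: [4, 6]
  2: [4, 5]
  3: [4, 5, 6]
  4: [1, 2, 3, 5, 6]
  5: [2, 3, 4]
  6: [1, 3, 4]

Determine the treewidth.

A width-2 tree decomposition is:
Bags: B1 = {3, 4, 5}  B2 = {3, 4, 6}  B3 = {2, 4, 5}  B4 = {1, 4, 6}
Tree: B1–B2, B1–B3, B2–B4
Each bag holds 3 vertices, so the decomposition has width 2, which upper-bounds the treewidth. Conversely, {1, 4, 6} is a clique of size 3, and the vertices of any clique must share a bag in every tree decomposition; so some bag has ≥ 3 vertices and tw(G) ≥ 2. Combining the bounds, tw(G) = 2.

2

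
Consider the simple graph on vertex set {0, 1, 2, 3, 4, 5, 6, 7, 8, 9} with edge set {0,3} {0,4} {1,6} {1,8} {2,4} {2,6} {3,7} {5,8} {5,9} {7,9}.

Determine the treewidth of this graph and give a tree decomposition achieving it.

Treewidth 2.
One optimal decomposition is:
Bags: B1 = {5, 7, 9}  B2 = {3, 5, 7}  B3 = {0, 3, 5}  B4 = {0, 4, 5}  B5 = {2, 4, 5}  B6 = {2, 5, 6}  B7 = {1, 5, 6}  B8 = {1, 5, 8}
Tree: B1–B2, B2–B3, B3–B4, B4–B5, B5–B6, B6–B7, B7–B8

Each bag holds 3 vertices, so the decomposition has width 2, which upper-bounds the treewidth. Since 5–9–7–3–0–4–2–6–1–8–5 is a cycle in G, G is not acyclic. Forests are exactly the graphs of treewidth ≤ 1, so tw(G) ≥ 2. The upper and lower bounds meet at 2, so that is the treewidth.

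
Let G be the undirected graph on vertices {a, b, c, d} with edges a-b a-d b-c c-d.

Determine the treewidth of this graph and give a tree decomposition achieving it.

Treewidth 2.
One such decomposition:
Bags: B1 = {a, c, d}  B2 = {a, b, c}
Tree: B1–B2

Every bag has size at most 3, so the width is 3 − 1 = 2 and tw(G) ≤ 2. Since a–d–c–b–a is a cycle in G, G is not acyclic. Forests are exactly the graphs of treewidth ≤ 1, so tw(G) ≥ 2. Therefore the treewidth is 2.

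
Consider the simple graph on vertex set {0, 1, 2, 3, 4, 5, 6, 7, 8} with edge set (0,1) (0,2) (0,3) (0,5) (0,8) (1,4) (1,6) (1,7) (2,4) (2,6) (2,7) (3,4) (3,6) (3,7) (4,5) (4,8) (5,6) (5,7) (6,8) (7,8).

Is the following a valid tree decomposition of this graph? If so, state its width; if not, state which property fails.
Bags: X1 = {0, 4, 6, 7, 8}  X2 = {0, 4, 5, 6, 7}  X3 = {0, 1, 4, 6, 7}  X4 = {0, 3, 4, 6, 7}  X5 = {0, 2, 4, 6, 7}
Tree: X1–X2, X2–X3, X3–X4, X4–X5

Vertex coverage: the bags together contain {0, 1, 2, 3, 4, 5, 6, 7, 8}, the full vertex set. Edge coverage: each edge of G has both endpoints in at least one bag. Running intersection: for every vertex, the bags containing it form a connected subtree. All three properties hold, so this is a valid tree decomposition of width max|bag| − 1 = 4, and hence tw(G) ≤ 4.

Yes; width 4.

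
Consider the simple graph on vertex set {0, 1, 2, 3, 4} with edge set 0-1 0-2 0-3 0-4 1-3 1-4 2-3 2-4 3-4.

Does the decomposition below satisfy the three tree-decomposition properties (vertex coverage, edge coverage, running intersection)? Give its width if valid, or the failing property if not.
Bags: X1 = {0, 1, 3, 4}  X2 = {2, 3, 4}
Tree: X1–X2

A tree decomposition must satisfy three properties: every vertex lies in some bag; for every edge, both endpoints lie together in some bag; and for every vertex, the bags containing it form a connected subtree. Here edge (0,2) lies in no bag, so the decomposition is invalid.

No — edge (0,2) lies in no bag.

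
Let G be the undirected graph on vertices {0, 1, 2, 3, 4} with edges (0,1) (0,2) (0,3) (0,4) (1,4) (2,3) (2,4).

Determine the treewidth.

2

A width-2 tree decomposition is:
Bags: B1 = {0, 1, 4}  B2 = {0, 2, 4}  B3 = {0, 2, 3}
Tree: B1–B2, B2–B3
The largest bag has 3 vertices, giving width 2; this decomposition certifies tw(G) ≤ 2. Conversely, {0, 1, 4} is a clique of size 3, and the vertices of any clique must share a bag in every tree decomposition; so some bag has ≥ 3 vertices and tw(G) ≥ 2. Therefore the treewidth is 2.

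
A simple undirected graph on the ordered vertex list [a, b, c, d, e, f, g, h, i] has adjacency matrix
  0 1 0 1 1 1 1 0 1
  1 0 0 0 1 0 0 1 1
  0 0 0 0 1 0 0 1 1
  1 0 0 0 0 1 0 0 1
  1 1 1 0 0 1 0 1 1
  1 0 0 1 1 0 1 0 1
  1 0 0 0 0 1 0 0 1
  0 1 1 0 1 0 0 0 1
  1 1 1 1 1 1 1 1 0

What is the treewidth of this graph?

A width-3 tree decomposition is:
Bags: B1 = {a, b, e, i}  B2 = {b, e, h, i}  B3 = {a, e, f, i}  B4 = {c, e, h, i}  B5 = {a, d, f, i}  B6 = {a, f, g, i}
Tree: B1–B2, B1–B3, B2–B4, B3–B5, B3–B6
Each bag holds 4 vertices, so the decomposition has width 3, which upper-bounds the treewidth. On the other hand G contains the 4-clique {c, e, h, i}. A clique must lie in a single bag of any decomposition, so no decomposition can have width below 3. Combining the bounds, tw(G) = 3.

3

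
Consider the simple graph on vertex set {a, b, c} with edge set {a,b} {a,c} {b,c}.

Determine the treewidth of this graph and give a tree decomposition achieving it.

Treewidth 2.
Bags: B1 = {a, b, c}
Tree: (single bag)

With just one bag of size 3, the width is 3 − 1 = 2, so tw(G) ≤ 2. Conversely, {a, b, c} is a clique of size 3, and the vertices of any clique must share a bag in every tree decomposition; so some bag has ≥ 3 vertices and tw(G) ≥ 2. The upper and lower bounds meet at 2, so that is the treewidth.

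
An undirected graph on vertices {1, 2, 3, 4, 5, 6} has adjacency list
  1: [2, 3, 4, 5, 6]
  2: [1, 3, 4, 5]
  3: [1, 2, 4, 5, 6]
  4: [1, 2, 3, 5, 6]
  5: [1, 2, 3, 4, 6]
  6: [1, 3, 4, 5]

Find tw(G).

4

A width-4 tree decomposition is:
Bags: B1 = {1, 3, 4, 5, 6}  B2 = {1, 2, 3, 4, 5}
Tree: B1–B2
The largest bag has 5 vertices, giving width 4; this decomposition certifies tw(G) ≤ 4. On the other hand G contains the 5-clique {1, 2, 3, 4, 5}. A clique must lie in a single bag of any decomposition, so no decomposition can have width below 4. Therefore the treewidth is 4.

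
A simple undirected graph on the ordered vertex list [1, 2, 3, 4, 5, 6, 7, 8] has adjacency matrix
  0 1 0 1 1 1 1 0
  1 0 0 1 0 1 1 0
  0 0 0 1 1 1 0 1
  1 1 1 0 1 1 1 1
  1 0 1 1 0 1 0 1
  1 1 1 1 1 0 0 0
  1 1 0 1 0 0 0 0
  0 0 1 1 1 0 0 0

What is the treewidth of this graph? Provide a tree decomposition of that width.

The largest bag has 4 vertices, giving width 3; this decomposition certifies tw(G) ≤ 3. On the other hand G contains the 4-clique {3, 4, 5, 8}. A clique must lie in a single bag of any decomposition, so no decomposition can have width below 3. The upper and lower bounds meet at 3, so that is the treewidth.

Treewidth 3.
Bags: B1 = {3, 4, 5, 8}  B2 = {3, 4, 5, 6}  B3 = {1, 4, 5, 6}  B4 = {1, 2, 4, 6}  B5 = {1, 2, 4, 7}
Tree: B1–B2, B2–B3, B3–B4, B4–B5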